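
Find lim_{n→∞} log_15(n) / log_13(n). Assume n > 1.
lim = ln(13) / ln(15) = log_15(13)

Change of base: log_15(n) = ln n / ln 15 and log_13(n) = ln n / ln 13. The ratio is (ln n / ln 15) · (ln 13 / ln n) = ln 13 / ln 15, a constant independent of n. So the limit is ln 13 / ln 15 = log_15(13).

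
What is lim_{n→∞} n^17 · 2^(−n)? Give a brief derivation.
lim = 0

Exponentials with base > 1 dominate every fixed polynomial: for any fixed c, n^c / 2^n → 0 as n → ∞ (e.g. by the ratio test, or by writing 2^n = e^(n ln 2) and noting e^(n ln 2) / n^c → ∞). Hence n^17 · 2^(−n) = n^17 / 2^n → 0.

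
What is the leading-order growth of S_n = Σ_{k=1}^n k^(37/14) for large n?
S_n ~ (14/51) · n^(51/14)

Integral comparison: Σ_{k=1}^n k^(37/14) = ∫_0^n x^(37/14) dx + O(n^(37/14)). The integral is n^(1 + 37/14) / (1 + 37/14) = n^((37+14)/14) / ((37+14)/14) = (14/51) · n^(51/14).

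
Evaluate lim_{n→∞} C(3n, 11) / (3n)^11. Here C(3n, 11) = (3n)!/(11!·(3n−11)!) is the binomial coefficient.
lim = 1/11! = 1/39916800

With N = 3n → ∞: C(N, 11) / N^11 = [N(N−1)…(N−10)] / (11! · N^11) = (1/11!) · 1 · (1 − 1/(3n)) · … · (1 − 10/(3n)). Each factor → 1 as N → ∞, so the limit is 1/11! = 1/39916800.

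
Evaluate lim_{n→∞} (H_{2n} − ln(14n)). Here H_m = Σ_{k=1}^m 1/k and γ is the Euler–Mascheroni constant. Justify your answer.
lim = −ln 7 + γ

By Euler-Maclaurin, H_m = ln m + γ + O(1/m). So
  H_{2n} − ln(14n) = ln(2n) + γ − ln(14n) + O(1/n)
                       = ln(2/14) + γ + O(1/n).
Hence the limit is ln(2/14) + γ (= −ln 7).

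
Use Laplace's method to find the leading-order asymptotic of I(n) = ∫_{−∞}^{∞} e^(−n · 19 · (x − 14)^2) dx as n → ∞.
I(n) = sqrt(π/(19n))

Here φ(x) = 19 · (x − 14)^2 has its unique minimum at x* = 14 with φ(x*) = 0 and φ''(x*) = 38. Laplace's method gives
  I(n) ~ e^(−n φ(x*)) · sqrt(2π / (n · φ''(x*))) = sqrt(2π / (38n)) = sqrt(π/(19n)).
This is exact: substituting u = (x − 14)·sqrt(19n) gives I(n) = (1/sqrt(19n)) ∫_{−∞}^{∞} e^(−u^2) du = sqrt(π/(19n)).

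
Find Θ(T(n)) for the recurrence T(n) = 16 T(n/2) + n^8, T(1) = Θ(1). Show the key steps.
T(n) = Θ(n^8)

log_2 16 ≈ 4.000. f(n) = n^8 dominates n^(log_2 16) since 8 > 4.000, and the regularity condition a·f(n/b) = 16·(n/2)^8 = (16/256)·n^8 ≤ c·f(n) holds with c = 16/256 ≈ 0.0625 < 1. So this is Case 3: T(n) = Θ(f(n)) = Θ(n^8).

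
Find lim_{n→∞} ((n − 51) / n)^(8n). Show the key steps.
lim = e^(−408)

Rewrite as (1 − 51/n)^(8n). By the standard limit (1 + x/n)^n → e^x, we have (1 − 51/n)^n → e^(−51), and raising to the 8th power gives e^(−408).
More precisely, ln[(1 − 51/n)^(8n)] = 8n · ln(1 − 51/n) = 8n · (-51/n + O(1/n^2)) = -408 + O(1/n) → -408.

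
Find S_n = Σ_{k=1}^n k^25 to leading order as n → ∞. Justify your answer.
S_n ~ n^26 / 26

By integral comparison (Euler-Maclaurin), Σ_{k=1}^n k^25 = ∫_0^n x^25 dx + O(n^25) = n^26/26 + O(n^25). (Equivalently, Faulhaber's formula gives the same leading term.)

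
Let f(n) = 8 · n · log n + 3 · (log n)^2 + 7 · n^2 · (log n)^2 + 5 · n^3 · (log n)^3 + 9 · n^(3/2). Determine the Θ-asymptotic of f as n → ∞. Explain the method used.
f(n) ∈ Θ(n^3 · (log n)^3)

Compare the terms by growth order. For large n, n^a · (log n)^b dominates n^a' · (log n)^b' iff a > a', or (a = a' and b > b'). Ranking the 5 terms shows the dominant one is 5 · n^3 · (log n)^3. Hence f(n) ∈ Θ(n^3 · (log n)^3).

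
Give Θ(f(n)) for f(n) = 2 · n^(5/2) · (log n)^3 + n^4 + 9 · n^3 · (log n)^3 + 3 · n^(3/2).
f(n) ∈ Θ(n^4)

Compare the terms by growth order. For large n, n^a · (log n)^b dominates n^a' · (log n)^b' iff a > a', or (a = a' and b > b'). Ranking the 4 terms shows the dominant one is n^4. Hence f(n) ∈ Θ(n^4).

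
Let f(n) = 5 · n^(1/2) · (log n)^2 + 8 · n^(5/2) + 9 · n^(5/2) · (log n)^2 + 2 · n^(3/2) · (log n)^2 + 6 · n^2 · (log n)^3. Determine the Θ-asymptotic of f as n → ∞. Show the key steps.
f(n) ∈ Θ(n^(5/2) · (log n)^2)

Compare the terms by growth order. For large n, n^a · (log n)^b dominates n^a' · (log n)^b' iff a > a', or (a = a' and b > b'). Ranking the 5 terms shows the dominant one is 9 · n^(5/2) · (log n)^2. Hence f(n) ∈ Θ(n^(5/2) · (log n)^2).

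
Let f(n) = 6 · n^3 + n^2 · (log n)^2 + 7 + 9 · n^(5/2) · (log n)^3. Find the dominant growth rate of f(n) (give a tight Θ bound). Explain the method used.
f(n) ∈ Θ(n^3)

Compare the terms by growth order. For large n, n^a · (log n)^b dominates n^a' · (log n)^b' iff a > a', or (a = a' and b > b'). Ranking the 4 terms shows the dominant one is 6 · n^3. Hence f(n) ∈ Θ(n^3).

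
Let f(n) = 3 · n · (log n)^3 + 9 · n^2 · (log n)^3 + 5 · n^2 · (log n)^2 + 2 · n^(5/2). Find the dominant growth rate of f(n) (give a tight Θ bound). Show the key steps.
f(n) ∈ Θ(n^(5/2))

Compare the terms by growth order. For large n, n^a · (log n)^b dominates n^a' · (log n)^b' iff a > a', or (a = a' and b > b'). Ranking the 4 terms shows the dominant one is 2 · n^(5/2). Hence f(n) ∈ Θ(n^(5/2)).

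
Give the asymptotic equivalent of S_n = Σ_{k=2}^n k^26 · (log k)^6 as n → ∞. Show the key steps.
S_n ~ n^27 · (log n)^6 / 27

By integral comparison, S_n = ∫_1^n x^26 · (log x)^6 dx + O(n^26 · (log n)^6). For the integral, the leading term of ∫_1^n x^26 (log x)^6 dx is n^27/27 · (log n)^6 (by repeated integration by parts; each step lowers the log-exponent and produces a relatively O(1/log n) correction). Hence S_n ~ n^27 · (log n)^6 / 27.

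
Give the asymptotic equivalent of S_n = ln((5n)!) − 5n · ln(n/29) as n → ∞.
S_n ~ 5n · (ln 145 − 1) + O(ln n)

Stirling: ln((5n)!) = 5n ln(5n) − 5n + O(ln n).
  S_n = 5n ln(5n) − 5n − 5n ln(n/29) + O(ln n)
      = 5n ln(5n) − 5n ln n + 5n ln 29 − 5n + O(ln n)
      = 5n ln 5 + 5n ln 29 − 5n + O(ln n)
      = 5n (ln 145 − 1) + O(ln n).
Numerically ln(145) − 1 ≈ 3.9767.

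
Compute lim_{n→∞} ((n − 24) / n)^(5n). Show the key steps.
lim = e^(−120)

Rewrite as (1 − 24/n)^(5n). By the standard limit (1 + x/n)^n → e^x, we have (1 − 24/n)^n → e^(−24), and raising to the 5th power gives e^(−120).
More precisely, ln[(1 − 24/n)^(5n)] = 5n · ln(1 − 24/n) = 5n · (-24/n + O(1/n^2)) = -120 + O(1/n) → -120.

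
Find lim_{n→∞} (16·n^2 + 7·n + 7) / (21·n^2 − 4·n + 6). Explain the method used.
lim = 16/21

For large n the leading n^2 terms dominate both numerator and denominator. Dividing top and bottom by n^2, every other term tends to 0, leaving 16/21.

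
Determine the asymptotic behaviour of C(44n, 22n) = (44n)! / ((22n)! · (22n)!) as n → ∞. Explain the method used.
C(44n, 22n) ~ (4)^(22n) · sqrt(1/(π·22n))

Write N = 22n. Apply Stirling to each factorial:
  (2N)! ~ sqrt(2π·2N) · (2N/e)^(2N),
  N! ~ sqrt(2π N) · (N/e)^N,
  (1N)! ~ sqrt(2π·1N) · (1N/e)^(1N).
The exponential factors combine to (2N)^(2N) / (N^N · (1N)^(1N)) = 2^(2N)/1^(1N) = (2^2/1^1)^N = (4)^N.
The square-root prefactors combine to sqrt(2π·2N) / (sqrt(2π N)·sqrt(2π·1N)) = sqrt(2 / (2π·1·N)) = sqrt(1/(π·22n)).
Substituting N = 22n: C(44n, 22n) ~ (4)^(22n) · sqrt(1/(π·22n)).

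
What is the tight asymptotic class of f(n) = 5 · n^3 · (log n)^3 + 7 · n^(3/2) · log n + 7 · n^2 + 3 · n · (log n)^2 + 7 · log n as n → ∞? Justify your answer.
f(n) ∈ Θ(n^3 · (log n)^3)

Compare the terms by growth order. For large n, n^a · (log n)^b dominates n^a' · (log n)^b' iff a > a', or (a = a' and b > b'). Ranking the 5 terms shows the dominant one is 5 · n^3 · (log n)^3. Hence f(n) ∈ Θ(n^3 · (log n)^3).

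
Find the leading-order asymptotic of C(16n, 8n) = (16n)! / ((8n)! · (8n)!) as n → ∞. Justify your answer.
C(16n, 8n) ~ (4)^(8n) · sqrt(1/(π·8n))

Write N = 8n. Apply Stirling to each factorial:
  (2N)! ~ sqrt(2π·2N) · (2N/e)^(2N),
  N! ~ sqrt(2π N) · (N/e)^N,
  (1N)! ~ sqrt(2π·1N) · (1N/e)^(1N).
The exponential factors combine to (2N)^(2N) / (N^N · (1N)^(1N)) = 2^(2N)/1^(1N) = (2^2/1^1)^N = (4)^N.
The square-root prefactors combine to sqrt(2π·2N) / (sqrt(2π N)·sqrt(2π·1N)) = sqrt(2 / (2π·1·N)) = sqrt(1/(π·8n)).
Substituting N = 8n: C(16n, 8n) ~ (4)^(8n) · sqrt(1/(π·8n)).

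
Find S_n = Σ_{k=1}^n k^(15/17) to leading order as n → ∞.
S_n ~ (17/32) · n^(32/17)

Integral comparison: Σ_{k=1}^n k^(15/17) = ∫_0^n x^(15/17) dx + O(n^(15/17)). The integral is n^(1 + 15/17) / (1 + 15/17) = n^((15+17)/17) / ((15+17)/17) = (17/32) · n^(32/17).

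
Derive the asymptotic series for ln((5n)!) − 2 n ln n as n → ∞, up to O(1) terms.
ln((5n)!) − 2 n ln n = 3 n ln n + 5(ln 5 − 1) n + (1/2) ln(2π·5n) + O(1/n)

Stirling: ln((5n)!) = 5n ln(5n) − 5n + (1/2) ln(2π·5n) + O(1/n).
Expand 5n ln(5n) = 5n (ln n + ln 5) = 5n ln n + 5n ln 5.
Subtract 2n ln n: leading term is (5 − 2) n ln n = 3 n ln n. The next term is 5n ln 5 − 5n = 5(ln 5 − 1) n. Then the (1/2) ln(2π·5n) correction.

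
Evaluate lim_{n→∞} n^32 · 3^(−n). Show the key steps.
lim = 0

Exponentials with base > 1 dominate every fixed polynomial: for any fixed c, n^c / 3^n → 0 as n → ∞ (e.g. by the ratio test, or by writing 3^n = e^(n ln 3) and noting e^(n ln 3) / n^c → ∞). Hence n^32 · 3^(−n) = n^32 / 3^n → 0.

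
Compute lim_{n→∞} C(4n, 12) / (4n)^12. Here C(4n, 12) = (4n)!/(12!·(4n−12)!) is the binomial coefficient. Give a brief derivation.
lim = 1/12! = 1/479001600

With N = 4n → ∞: C(N, 12) / N^12 = [N(N−1)…(N−11)] / (12! · N^12) = (1/12!) · 1 · (1 − 1/(4n)) · … · (1 − 11/(4n)). Each factor → 1 as N → ∞, so the limit is 1/12! = 1/479001600.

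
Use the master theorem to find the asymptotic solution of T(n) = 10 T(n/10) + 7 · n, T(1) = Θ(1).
T(n) = Θ(n log n)

log_10 10 = 1, and f(n) = 7 · n = Θ(n^(log_10 10)). This is Case 2 of the master theorem: T(n) = Θ(f(n) · log n) = Θ(n log n).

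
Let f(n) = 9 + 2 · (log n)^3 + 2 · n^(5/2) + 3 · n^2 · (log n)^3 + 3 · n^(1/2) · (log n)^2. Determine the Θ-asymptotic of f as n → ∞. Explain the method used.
f(n) ∈ Θ(n^(5/2))

Compare the terms by growth order. For large n, n^a · (log n)^b dominates n^a' · (log n)^b' iff a > a', or (a = a' and b > b'). Ranking the 5 terms shows the dominant one is 2 · n^(5/2). Hence f(n) ∈ Θ(n^(5/2)).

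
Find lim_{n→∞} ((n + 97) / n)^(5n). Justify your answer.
lim = e^485

Rewrite as (1 + 97/n)^(5n). By the standard limit (1 + x/n)^n → e^x, we have (1 + 97/n)^n → e^97, and raising to the 5th power gives e^485.
More precisely, ln[(1 + 97/n)^(5n)] = 5n · ln(1 + 97/n) = 5n · (97/n + O(1/n^2)) = 485 + O(1/n) → 485.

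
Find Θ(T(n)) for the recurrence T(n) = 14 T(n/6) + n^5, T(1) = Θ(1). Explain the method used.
T(n) = Θ(n^5)

log_6 14 ≈ 1.473. f(n) = n^5 dominates n^(log_6 14) since 5 > 1.473, and the regularity condition a·f(n/b) = 14·(n/6)^5 = (14/7776)·n^5 ≤ c·f(n) holds with c = 14/7776 ≈ 0.0018 < 1. So this is Case 3: T(n) = Θ(f(n)) = Θ(n^5).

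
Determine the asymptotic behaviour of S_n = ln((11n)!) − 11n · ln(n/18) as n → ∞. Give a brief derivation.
S_n ~ 11n · (ln 198 − 1) + O(ln n)

Stirling: ln((11n)!) = 11n ln(11n) − 11n + O(ln n).
  S_n = 11n ln(11n) − 11n − 11n ln(n/18) + O(ln n)
      = 11n ln(11n) − 11n ln n + 11n ln 18 − 11n + O(ln n)
      = 11n ln 11 + 11n ln 18 − 11n + O(ln n)
      = 11n (ln 198 − 1) + O(ln n).
Numerically ln(198) − 1 ≈ 4.2883.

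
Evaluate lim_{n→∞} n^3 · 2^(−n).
lim = 0

Exponentials with base > 1 dominate every fixed polynomial: for any fixed c, n^c / 2^n → 0 as n → ∞ (e.g. by the ratio test, or by writing 2^n = e^(n ln 2) and noting e^(n ln 2) / n^c → ∞). Hence n^3 · 2^(−n) = n^3 / 2^n → 0.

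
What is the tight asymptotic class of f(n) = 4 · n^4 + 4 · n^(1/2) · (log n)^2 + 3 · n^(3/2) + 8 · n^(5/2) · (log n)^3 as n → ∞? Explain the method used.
f(n) ∈ Θ(n^4)

Compare the terms by growth order. For large n, n^a · (log n)^b dominates n^a' · (log n)^b' iff a > a', or (a = a' and b > b'). Ranking the 4 terms shows the dominant one is 4 · n^4. Hence f(n) ∈ Θ(n^4).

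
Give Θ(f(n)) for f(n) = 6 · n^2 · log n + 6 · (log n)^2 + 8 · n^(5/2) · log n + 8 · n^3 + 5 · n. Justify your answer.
f(n) ∈ Θ(n^3)

Compare the terms by growth order. For large n, n^a · (log n)^b dominates n^a' · (log n)^b' iff a > a', or (a = a' and b > b'). Ranking the 5 terms shows the dominant one is 8 · n^3. Hence f(n) ∈ Θ(n^3).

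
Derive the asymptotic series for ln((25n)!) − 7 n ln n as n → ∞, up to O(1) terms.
ln((25n)!) − 7 n ln n = 18 n ln n + 25(ln 25 − 1) n + (1/2) ln(2π·25n) + O(1/n)

Stirling: ln((25n)!) = 25n ln(25n) − 25n + (1/2) ln(2π·25n) + O(1/n).
Expand 25n ln(25n) = 25n (ln n + ln 25) = 25n ln n + 25n ln 25.
Subtract 7n ln n: leading term is (25 − 7) n ln n = 18 n ln n. The next term is 25n ln 25 − 25n = 25(ln 25 − 1) n. Then the (1/2) ln(2π·25n) correction.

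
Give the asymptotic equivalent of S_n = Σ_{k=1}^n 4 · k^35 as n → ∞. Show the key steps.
S_n ~ n^36 / 9

By integral comparison (Euler-Maclaurin), Σ_{k=1}^n 4 · k^35 = 4 · ∫_0^n x^35 dx + O(n^35) = 4 · n^36/36 = n^36 / 9 + O(n^35). (Equivalently, Faulhaber's formula gives the same leading term.)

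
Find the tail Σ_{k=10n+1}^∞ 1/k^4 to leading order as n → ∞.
Σ_{k>10n} 1/k^4 ~ 1/(3 · (10n)^3)

Compare to the integral: ∫_{10n}^∞ x^(−4) dx = [−x^(−3)/3]_{10n}^∞ = 1/((4−1)·(10n)^3). Euler-Maclaurin then gives
  Σ_{k>10n} 1/k^4 = ∫_{10n}^∞ dx/x^4 − 1/(2·(10n)^4) + O(1/(10n)^5).
(Equivalently this is ζ(4) − Σ_{k≤10n} 1/k^4.)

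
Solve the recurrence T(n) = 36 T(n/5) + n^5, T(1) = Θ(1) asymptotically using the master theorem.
T(n) = Θ(n^5)

log_5 36 ≈ 2.227. f(n) = n^5 dominates n^(log_5 36) since 5 > 2.227, and the regularity condition a·f(n/b) = 36·(n/5)^5 = (36/3125)·n^5 ≤ c·f(n) holds with c = 36/3125 ≈ 0.0115 < 1. So this is Case 3: T(n) = Θ(f(n)) = Θ(n^5).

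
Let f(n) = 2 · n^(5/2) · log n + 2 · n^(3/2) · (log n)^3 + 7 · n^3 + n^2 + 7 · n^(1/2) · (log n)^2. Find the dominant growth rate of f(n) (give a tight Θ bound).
f(n) ∈ Θ(n^3)

Compare the terms by growth order. For large n, n^a · (log n)^b dominates n^a' · (log n)^b' iff a > a', or (a = a' and b > b'). Ranking the 5 terms shows the dominant one is 7 · n^3. Hence f(n) ∈ Θ(n^3).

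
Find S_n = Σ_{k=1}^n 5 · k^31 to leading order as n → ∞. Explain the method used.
S_n ~ 5 · n^32 / 32

By integral comparison (Euler-Maclaurin), Σ_{k=1}^n 5 · k^31 = 5 · ∫_0^n x^31 dx + O(n^31) = 5 · n^32/32 + O(n^31). (Equivalently, Faulhaber's formula gives the same leading term.)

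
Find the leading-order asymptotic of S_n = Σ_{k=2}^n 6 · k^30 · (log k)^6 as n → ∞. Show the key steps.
S_n ~ 6 · n^31 · (log n)^6 / 31

By integral comparison, S_n = ∫_1^n 6 · x^30 · (log x)^6 dx + O(n^30 · (log n)^6). For the integral, the leading term of ∫_1^n x^30 (log x)^6 dx is n^31/31 · (log n)^6 (by repeated integration by parts; each step lowers the log-exponent and produces a relatively O(1/log n) correction). Hence S_n ~ 6 · n^31 · (log n)^6 / 31.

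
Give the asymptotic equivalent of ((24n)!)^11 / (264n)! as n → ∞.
((24n)!)^11/(264n)! ~ ((2π·24n)^(10/2) / sqrt(11)) · 11^(−11·24n)  →  0

Write N = 24n. Stirling: N! ~ sqrt(2π N)(N/e)^N and (11N)! ~ sqrt(2π·11N)·(11N/e)^(11N).
  (N!)^11/(11N)! ~ (2π N)^(11/2) (N/e)^(11N) / [sqrt(2π·11N) (11N/e)^(11N)]
     = (2π N)^(11/2) / sqrt(2π·11N) · (N/(11N))^(11N)
     = (2π N)^((11−1)/2) / sqrt(11) · 11^(−11N).
Since 11^11 > 1, the factor 11^(−11N) decays exponentially, so the ratio → 0. Substituting N = 24n gives the stated form.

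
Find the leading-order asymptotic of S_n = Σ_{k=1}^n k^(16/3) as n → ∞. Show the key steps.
S_n ~ (3/19) · n^(19/3)

Integral comparison: Σ_{k=1}^n k^(16/3) = ∫_0^n x^(16/3) dx + O(n^(16/3)). The integral is n^(1 + 16/3) / (1 + 16/3) = n^((16+3)/3) / ((16+3)/3) = (3/19) · n^(19/3).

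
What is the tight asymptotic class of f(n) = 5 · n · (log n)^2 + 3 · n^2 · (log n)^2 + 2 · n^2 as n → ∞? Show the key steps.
f(n) ∈ Θ(n^2 · (log n)^2)

Compare the terms by growth order. For large n, n^a · (log n)^b dominates n^a' · (log n)^b' iff a > a', or (a = a' and b > b'). Ranking the 3 terms shows the dominant one is 3 · n^2 · (log n)^2. Hence f(n) ∈ Θ(n^2 · (log n)^2).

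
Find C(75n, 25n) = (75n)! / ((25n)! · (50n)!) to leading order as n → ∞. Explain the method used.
C(75n, 25n) ~ (27/4)^(25n) · sqrt(3/(4π·25n))

Write N = 25n. Apply Stirling to each factorial:
  (3N)! ~ sqrt(2π·3N) · (3N/e)^(3N),
  N! ~ sqrt(2π N) · (N/e)^N,
  (2N)! ~ sqrt(2π·2N) · (2N/e)^(2N).
The exponential factors combine to (3N)^(3N) / (N^N · (2N)^(2N)) = 3^(3N)/2^(2N) = (3^3/2^2)^N = (27/4)^N.
The square-root prefactors combine to sqrt(2π·3N) / (sqrt(2π N)·sqrt(2π·2N)) = sqrt(3 / (2π·2·N)) = sqrt(3/(4π·25n)).
Substituting N = 25n: C(75n, 25n) ~ (27/4)^(25n) · sqrt(3/(4π·25n)).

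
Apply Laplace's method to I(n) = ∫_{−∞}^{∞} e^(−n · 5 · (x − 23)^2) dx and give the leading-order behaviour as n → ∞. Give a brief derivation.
I(n) = sqrt(π/(5n))

Here φ(x) = 5 · (x − 23)^2 has its unique minimum at x* = 23 with φ(x*) = 0 and φ''(x*) = 10. Laplace's method gives
  I(n) ~ e^(−n φ(x*)) · sqrt(2π / (n · φ''(x*))) = sqrt(2π / (10n)) = sqrt(π/(5n)).
This is exact: substituting u = (x − 23)·sqrt(5n) gives I(n) = (1/sqrt(5n)) ∫_{−∞}^{∞} e^(−u^2) du = sqrt(π/(5n)).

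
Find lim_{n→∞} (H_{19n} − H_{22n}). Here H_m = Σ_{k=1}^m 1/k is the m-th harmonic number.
lim = ln(19/22)

Euler-Maclaurin gives H_m = ln m + γ + 1/(2m) + O(1/m^2). The γ and O(1/m) terms cancel in the difference:
  H_{19n} − H_{22n} = ln(19n) − ln(22n) + O(1/n) = ln(19/22) + O(1/n).
Hence the limit is ln(19/22).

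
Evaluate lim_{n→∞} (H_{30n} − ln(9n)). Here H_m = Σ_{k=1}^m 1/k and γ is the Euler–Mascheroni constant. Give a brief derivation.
lim = ln(10/3) + γ

By Euler-Maclaurin, H_m = ln m + γ + O(1/m). So
  H_{30n} − ln(9n) = ln(30n) + γ − ln(9n) + O(1/n)
                       = ln(30/9) + γ + O(1/n).
Hence the limit is ln(30/9) + γ (= ln(10/3)).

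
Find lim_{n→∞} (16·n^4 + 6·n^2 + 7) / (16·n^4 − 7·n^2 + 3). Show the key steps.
lim = 16/16 = 1

For large n the leading n^4 terms dominate both numerator and denominator. Dividing top and bottom by n^4, every other term tends to 0, leaving 16/16 = 1.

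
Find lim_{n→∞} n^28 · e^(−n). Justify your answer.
lim = 0

Exponentials with base > 1 dominate every fixed polynomial: for any fixed c, n^c / e^n → 0 as n → ∞ (e.g. by the ratio test, or since e^n grows faster than any power of n). Hence n^28 · e^(−n) = n^28 / e^n → 0.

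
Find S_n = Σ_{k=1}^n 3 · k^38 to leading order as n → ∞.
S_n ~ n^39 / 13

By integral comparison (Euler-Maclaurin), Σ_{k=1}^n 3 · k^38 = 3 · ∫_0^n x^38 dx + O(n^38) = 3 · n^39/39 = n^39 / 13 + O(n^38). (Equivalently, Faulhaber's formula gives the same leading term.)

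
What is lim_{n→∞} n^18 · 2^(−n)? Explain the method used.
lim = 0

Exponentials with base > 1 dominate every fixed polynomial: for any fixed c, n^c / 2^n → 0 as n → ∞ (e.g. by the ratio test, or by writing 2^n = e^(n ln 2) and noting e^(n ln 2) / n^c → ∞). Hence n^18 · 2^(−n) = n^18 / 2^n → 0.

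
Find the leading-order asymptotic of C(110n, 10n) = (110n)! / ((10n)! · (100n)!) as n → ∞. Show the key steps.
C(110n, 10n) ~ (285311670611/10000000000)^(10n) · sqrt(11/(20π·10n))

Write N = 10n. Apply Stirling to each factorial:
  (11N)! ~ sqrt(2π·11N) · (11N/e)^(11N),
  N! ~ sqrt(2π N) · (N/e)^N,
  (10N)! ~ sqrt(2π·10N) · (10N/e)^(10N).
The exponential factors combine to (11N)^(11N) / (N^N · (10N)^(10N)) = 11^(11N)/10^(10N) = (11^11/10^10)^N = (285311670611/10000000000)^N.
The square-root prefactors combine to sqrt(2π·11N) / (sqrt(2π N)·sqrt(2π·10N)) = sqrt(11 / (2π·10·N)) = sqrt(11/(20π·10n)).
Substituting N = 10n: C(110n, 10n) ~ (285311670611/10000000000)^(10n) · sqrt(11/(20π·10n)).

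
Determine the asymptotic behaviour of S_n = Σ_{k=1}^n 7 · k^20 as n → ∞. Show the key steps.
S_n ~ n^21 / 3

By integral comparison (Euler-Maclaurin), Σ_{k=1}^n 7 · k^20 = 7 · ∫_0^n x^20 dx + O(n^20) = 7 · n^21/21 = n^21 / 3 + O(n^20). (Equivalently, Faulhaber's formula gives the same leading term.)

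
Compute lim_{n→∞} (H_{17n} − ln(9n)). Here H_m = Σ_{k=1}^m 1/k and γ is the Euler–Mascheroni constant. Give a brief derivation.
lim = ln(17/9) + γ

By Euler-Maclaurin, H_m = ln m + γ + O(1/m). So
  H_{17n} − ln(9n) = ln(17n) + γ − ln(9n) + O(1/n)
                       = ln(17/9) + γ + O(1/n).
Hence the limit is ln(17/9) + γ.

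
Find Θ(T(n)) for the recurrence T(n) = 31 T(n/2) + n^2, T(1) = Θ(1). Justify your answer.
T(n) = Θ(n^(log_2 31))

Master theorem: compare f(n) = n^2 to n^(log_2 31) where log_2 31 ≈ 4.954. Since 2 < log_2 31, we have f(n) = O(n^(log_2 31 − ε)) for some ε > 0 — Case 1. Hence T(n) = Θ(n^(log_2 31)).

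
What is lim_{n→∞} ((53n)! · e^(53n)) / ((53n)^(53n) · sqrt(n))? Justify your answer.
lim = sqrt(2π·53)

Stirling: (53n)! ~ sqrt(2π·53n) · (53n/e)^(53n). Hence
  (53n)! · e^(53n) / (53n)^(53n) ~ sqrt(2π·53n).
Dividing by sqrt(n): sqrt(2π·53n) / sqrt(n) = sqrt(2π·53) · n^((1−1)/2), so the limit is sqrt(2π·53).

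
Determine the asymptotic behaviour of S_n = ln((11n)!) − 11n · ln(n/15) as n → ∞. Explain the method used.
S_n ~ 11n · (ln 165 − 1) + O(ln n)

Stirling: ln((11n)!) = 11n ln(11n) − 11n + O(ln n).
  S_n = 11n ln(11n) − 11n − 11n ln(n/15) + O(ln n)
      = 11n ln(11n) − 11n ln n + 11n ln 15 − 11n + O(ln n)
      = 11n ln 11 + 11n ln 15 − 11n + O(ln n)
      = 11n (ln 165 − 1) + O(ln n).
Numerically ln(165) − 1 ≈ 4.1059.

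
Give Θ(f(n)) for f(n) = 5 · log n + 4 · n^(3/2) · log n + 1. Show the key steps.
f(n) ∈ Θ(n^(3/2) · log n)

Compare the terms by growth order. For large n, n^a · (log n)^b dominates n^a' · (log n)^b' iff a > a', or (a = a' and b > b'). Ranking the 3 terms shows the dominant one is 4 · n^(3/2) · log n. Hence f(n) ∈ Θ(n^(3/2) · log n).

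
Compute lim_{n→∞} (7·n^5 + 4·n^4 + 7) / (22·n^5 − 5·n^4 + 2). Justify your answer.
lim = 7/22

For large n the leading n^5 terms dominate both numerator and denominator. Dividing top and bottom by n^5, every other term tends to 0, leaving 7/22.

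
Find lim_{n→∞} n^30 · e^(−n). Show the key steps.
lim = 0

Exponentials with base > 1 dominate every fixed polynomial: for any fixed c, n^c / e^n → 0 as n → ∞ (e.g. by the ratio test, or since e^n grows faster than any power of n). Hence n^30 · e^(−n) = n^30 / e^n → 0.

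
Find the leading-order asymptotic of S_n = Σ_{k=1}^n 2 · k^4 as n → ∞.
S_n ~ 2 · n^5 / 5

By integral comparison (Euler-Maclaurin), Σ_{k=1}^n 2 · k^4 = 2 · ∫_0^n x^4 dx + O(n^4) = 2 · n^5/5 + O(n^4). (Equivalently, Faulhaber's formula gives the same leading term.)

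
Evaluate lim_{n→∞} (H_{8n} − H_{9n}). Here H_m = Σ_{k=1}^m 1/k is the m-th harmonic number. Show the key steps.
lim = ln(8/9)

Euler-Maclaurin gives H_m = ln m + γ + 1/(2m) + O(1/m^2). The γ and O(1/m) terms cancel in the difference:
  H_{8n} − H_{9n} = ln(8n) − ln(9n) + O(1/n) = ln(8/9) + O(1/n).
Hence the limit is ln(8/9).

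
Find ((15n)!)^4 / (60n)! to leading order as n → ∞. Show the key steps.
((15n)!)^4/(60n)! ~ ((2π·15n)^(3/2) / 2) · 4^(−4·15n)  →  0

Write N = 15n. Stirling: N! ~ sqrt(2π N)(N/e)^N and (4N)! ~ sqrt(2π·4N)·(4N/e)^(4N).
  (N!)^4/(4N)! ~ (2π N)^(4/2) (N/e)^(4N) / [sqrt(2π·4N) (4N/e)^(4N)]
     = (2π N)^(4/2) / sqrt(2π·4N) · (N/(4N))^(4N)
     = (2π N)^((4−1)/2) / 2 · 4^(−4N).
Since 4^4 > 1, the factor 4^(−4N) decays exponentially, so the ratio → 0. Substituting N = 15n gives the stated form.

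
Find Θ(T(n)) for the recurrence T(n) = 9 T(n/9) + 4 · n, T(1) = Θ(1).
T(n) = Θ(n log n)

log_9 9 = 1, and f(n) = 4 · n = Θ(n^(log_9 9)). This is Case 2 of the master theorem: T(n) = Θ(f(n) · log n) = Θ(n log n).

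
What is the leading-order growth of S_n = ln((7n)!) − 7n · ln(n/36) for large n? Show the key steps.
S_n ~ 7n · (ln 252 − 1) + O(ln n)

Stirling: ln((7n)!) = 7n ln(7n) − 7n + O(ln n).
  S_n = 7n ln(7n) − 7n − 7n ln(n/36) + O(ln n)
      = 7n ln(7n) − 7n ln n + 7n ln 36 − 7n + O(ln n)
      = 7n ln 7 + 7n ln 36 − 7n + O(ln n)
      = 7n (ln 252 − 1) + O(ln n).
Numerically ln(252) − 1 ≈ 4.5294.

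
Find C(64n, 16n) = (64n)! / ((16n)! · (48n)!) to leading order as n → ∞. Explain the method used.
C(64n, 16n) ~ (256/27)^(16n) · sqrt(2/(3π·16n))

Write N = 16n. Apply Stirling to each factorial:
  (4N)! ~ sqrt(2π·4N) · (4N/e)^(4N),
  N! ~ sqrt(2π N) · (N/e)^N,
  (3N)! ~ sqrt(2π·3N) · (3N/e)^(3N).
The exponential factors combine to (4N)^(4N) / (N^N · (3N)^(3N)) = 4^(4N)/3^(3N) = (4^4/3^3)^N = (256/27)^N.
The square-root prefactors combine to sqrt(2π·4N) / (sqrt(2π N)·sqrt(2π·3N)) = sqrt(4 / (2π·3·N)) = sqrt(2/(3π·16n)).
Substituting N = 16n: C(64n, 16n) ~ (256/27)^(16n) · sqrt(2/(3π·16n)).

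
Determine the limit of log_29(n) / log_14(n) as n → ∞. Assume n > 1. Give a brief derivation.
lim = ln(14) / ln(29) = log_29(14)

Change of base: log_29(n) = ln n / ln 29 and log_14(n) = ln n / ln 14. The ratio is (ln n / ln 29) · (ln 14 / ln n) = ln 14 / ln 29, a constant independent of n. So the limit is ln 14 / ln 29 = log_29(14).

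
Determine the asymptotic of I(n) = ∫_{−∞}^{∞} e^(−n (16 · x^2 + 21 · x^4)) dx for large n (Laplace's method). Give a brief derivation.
I(n) ~ sqrt(π/(16n))

φ(x) = 16 · x^2 + 21 · x^4 has its unique global minimum at x* = 0 (since φ'(x) = 32x + 84x^3 = 0 only at x = 0 for real x with both coefficients positive, and φ → ∞ as |x| → ∞). At x* = 0, φ(0) = 0 and φ''(0) = 32. Laplace's method then gives
  I(n) ~ sqrt(2π / (n · φ''(0))) · e^(−n φ(0)) = sqrt(2π / (32n)) = sqrt(π/(16n)).
The 21 · x^4 term contributes only at subleading order (an O(1/n) relative correction).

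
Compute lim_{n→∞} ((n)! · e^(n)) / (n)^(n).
lim = ∞

Stirling: (n)! ~ sqrt(2π·n) · (n/e)^(n). Hence
  (n)! · e^(n) / (n)^(n) ~ sqrt(2π·n) = sqrt(2π) · sqrt(n) → ∞.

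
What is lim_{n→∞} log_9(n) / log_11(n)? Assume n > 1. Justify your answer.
lim = ln(11) / ln(9) = log_9(11)

Change of base: log_9(n) = ln n / ln 9 and log_11(n) = ln n / ln 11. The ratio is (ln n / ln 9) · (ln 11 / ln n) = ln 11 / ln 9, a constant independent of n. So the limit is ln 11 / ln 9 = log_9(11).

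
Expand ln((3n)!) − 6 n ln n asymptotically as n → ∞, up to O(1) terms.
ln((3n)!) − 6 n ln n = −3 n ln n + 3(ln 3 − 1) n + (1/2) ln(2π·3n) + O(1/n)

Stirling: ln((3n)!) = 3n ln(3n) − 3n + (1/2) ln(2π·3n) + O(1/n).
Expand 3n ln(3n) = 3n (ln n + ln 3) = 3n ln n + 3n ln 3.
Subtract 6n ln n: leading term is (3 − 6) n ln n = −3 n ln n. The next term is 3n ln 3 − 3n = 3(ln 3 − 1) n. Then the (1/2) ln(2π·3n) correction.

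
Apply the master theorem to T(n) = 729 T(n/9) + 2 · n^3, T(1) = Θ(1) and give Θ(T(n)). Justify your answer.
T(n) = Θ(n^3 log n)

log_9 729 = 3, and f(n) = 2 · n^3 = Θ(n^(log_9 729)). This is Case 2 of the master theorem: T(n) = Θ(f(n) · log n) = Θ(n^3 log n).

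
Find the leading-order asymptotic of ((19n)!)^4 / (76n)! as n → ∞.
((19n)!)^4/(76n)! ~ ((2π·19n)^(3/2) / 2) · 4^(−4·19n)  →  0

Write N = 19n. Stirling: N! ~ sqrt(2π N)(N/e)^N and (4N)! ~ sqrt(2π·4N)·(4N/e)^(4N).
  (N!)^4/(4N)! ~ (2π N)^(4/2) (N/e)^(4N) / [sqrt(2π·4N) (4N/e)^(4N)]
     = (2π N)^(4/2) / sqrt(2π·4N) · (N/(4N))^(4N)
     = (2π N)^((4−1)/2) / 2 · 4^(−4N).
Since 4^4 > 1, the factor 4^(−4N) decays exponentially, so the ratio → 0. Substituting N = 19n gives the stated form.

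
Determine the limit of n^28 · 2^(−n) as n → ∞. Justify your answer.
lim = 0

Exponentials with base > 1 dominate every fixed polynomial: for any fixed c, n^c / 2^n → 0 as n → ∞ (e.g. by the ratio test, or by writing 2^n = e^(n ln 2) and noting e^(n ln 2) / n^c → ∞). Hence n^28 · 2^(−n) = n^28 / 2^n → 0.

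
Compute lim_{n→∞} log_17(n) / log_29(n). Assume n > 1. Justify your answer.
lim = ln(29) / ln(17) = log_17(29)

Change of base: log_17(n) = ln n / ln 17 and log_29(n) = ln n / ln 29. The ratio is (ln n / ln 17) · (ln 29 / ln n) = ln 29 / ln 17, a constant independent of n. So the limit is ln 29 / ln 17 = log_17(29).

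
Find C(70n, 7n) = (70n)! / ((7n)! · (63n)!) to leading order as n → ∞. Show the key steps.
C(70n, 7n) ~ (10000000000/387420489)^(7n) · sqrt(5/(9π·7n))

Write N = 7n. Apply Stirling to each factorial:
  (10N)! ~ sqrt(2π·10N) · (10N/e)^(10N),
  N! ~ sqrt(2π N) · (N/e)^N,
  (9N)! ~ sqrt(2π·9N) · (9N/e)^(9N).
The exponential factors combine to (10N)^(10N) / (N^N · (9N)^(9N)) = 10^(10N)/9^(9N) = (10^10/9^9)^N = (10000000000/387420489)^N.
The square-root prefactors combine to sqrt(2π·10N) / (sqrt(2π N)·sqrt(2π·9N)) = sqrt(10 / (2π·9·N)) = sqrt(5/(9π·7n)).
Substituting N = 7n: C(70n, 7n) ~ (10000000000/387420489)^(7n) · sqrt(5/(9π·7n)).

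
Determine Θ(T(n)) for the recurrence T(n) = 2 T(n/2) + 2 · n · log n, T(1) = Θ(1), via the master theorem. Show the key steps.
T(n) = Θ(n · (log n)^2)

Here log_2 2 = 1 and f(n) = 2 · n · log n = Θ(n^(log_2 2) · (log n)^1). This is the extended Case 2 of the master theorem (f matches the critical exponent up to log factors), giving T(n) = Θ(n^(log_2 2) · (log n)^(1+1)) = Θ(n · (log n)^2).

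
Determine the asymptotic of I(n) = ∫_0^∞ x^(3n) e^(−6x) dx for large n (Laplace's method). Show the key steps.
I(n) ~ (sqrt(2π·3n) / 6) · (3n/(6e))^(3n)

Write the integrand as exp(3n ln x − 6x) and set f(x) = 3n ln x − 6x. Then f'(x) = 3n/x − 6 = 0 at x* = 3n/6, and f''(x*) = −3n/x*^2 = −6^2/(3n). Laplace's method (interior maximum) gives
  I(n) ~ e^(f(x*)) · sqrt(2π / |f''(x*)|)
        = exp(3n ln(3n/6) − 3n) · sqrt(2π · 3n / 6^2)
        = (3n/6)^(3n) e^(−3n) · sqrt(2π·3n) / 6
        = (sqrt(2π·3n) / 6) · (3n/(6e))^(3n).
This matches Γ(3n+1)/6^(3n+1) with Stirling applied to Γ.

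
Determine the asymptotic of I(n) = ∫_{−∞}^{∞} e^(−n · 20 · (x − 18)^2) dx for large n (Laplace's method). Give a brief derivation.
I(n) = sqrt(π/(20n))

Here φ(x) = 20 · (x − 18)^2 has its unique minimum at x* = 18 with φ(x*) = 0 and φ''(x*) = 40. Laplace's method gives
  I(n) ~ e^(−n φ(x*)) · sqrt(2π / (n · φ''(x*))) = sqrt(2π / (40n)) = sqrt(π/(20n)).
This is exact: substituting u = (x − 18)·sqrt(20n) gives I(n) = (1/sqrt(20n)) ∫_{−∞}^{∞} e^(−u^2) du = sqrt(π/(20n)).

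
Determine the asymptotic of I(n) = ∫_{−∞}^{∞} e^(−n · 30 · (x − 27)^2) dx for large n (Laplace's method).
I(n) = sqrt(π/(30n))

Here φ(x) = 30 · (x − 27)^2 has its unique minimum at x* = 27 with φ(x*) = 0 and φ''(x*) = 60. Laplace's method gives
  I(n) ~ e^(−n φ(x*)) · sqrt(2π / (n · φ''(x*))) = sqrt(2π / (60n)) = sqrt(π/(30n)).
This is exact: substituting u = (x − 27)·sqrt(30n) gives I(n) = (1/sqrt(30n)) ∫_{−∞}^{∞} e^(−u^2) du = sqrt(π/(30n)).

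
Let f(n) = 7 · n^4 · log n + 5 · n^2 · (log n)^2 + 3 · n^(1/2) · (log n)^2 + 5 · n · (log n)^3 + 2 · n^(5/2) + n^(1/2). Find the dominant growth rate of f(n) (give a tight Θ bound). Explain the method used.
f(n) ∈ Θ(n^4 · log n)

Compare the terms by growth order. For large n, n^a · (log n)^b dominates n^a' · (log n)^b' iff a > a', or (a = a' and b > b'). Ranking the 6 terms shows the dominant one is 7 · n^4 · log n. Hence f(n) ∈ Θ(n^4 · log n).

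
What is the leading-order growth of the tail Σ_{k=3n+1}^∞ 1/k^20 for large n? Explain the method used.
Σ_{k>3n} 1/k^20 ~ 1/(19 · (3n)^19)

Compare to the integral: ∫_{3n}^∞ x^(−20) dx = [−x^(−19)/19]_{3n}^∞ = 1/((20−1)·(3n)^19). Euler-Maclaurin then gives
  Σ_{k>3n} 1/k^20 = ∫_{3n}^∞ dx/x^20 − 1/(2·(3n)^20) + O(1/(3n)^21).
(Equivalently this is ζ(20) − Σ_{k≤3n} 1/k^20.)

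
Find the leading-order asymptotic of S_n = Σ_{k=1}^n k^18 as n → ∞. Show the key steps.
S_n ~ n^19 / 19

By integral comparison (Euler-Maclaurin), Σ_{k=1}^n k^18 = ∫_0^n x^18 dx + O(n^18) = n^19/19 + O(n^18). (Equivalently, Faulhaber's formula gives the same leading term.)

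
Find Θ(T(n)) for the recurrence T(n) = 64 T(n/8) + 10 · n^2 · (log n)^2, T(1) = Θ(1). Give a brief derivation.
T(n) = Θ(n^2 · (log n)^3)

Here log_8 64 = 2 and f(n) = 10 · n^2 · (log n)^2 = Θ(n^(log_8 64) · (log n)^2). This is the extended Case 2 of the master theorem (f matches the critical exponent up to log factors), giving T(n) = Θ(n^(log_8 64) · (log n)^(2+1)) = Θ(n^2 · (log n)^3).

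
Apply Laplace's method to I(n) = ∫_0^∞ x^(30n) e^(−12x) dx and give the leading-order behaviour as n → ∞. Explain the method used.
I(n) ~ (sqrt(2π·30n) / 12) · (30n/(12e))^(30n)

Write the integrand as exp(30n ln x − 12x) and set f(x) = 30n ln x − 12x. Then f'(x) = 30n/x − 12 = 0 at x* = 30n/12, and f''(x*) = −30n/x*^2 = −12^2/(30n). Laplace's method (interior maximum) gives
  I(n) ~ e^(f(x*)) · sqrt(2π / |f''(x*)|)
        = exp(30n ln(30n/12) − 30n) · sqrt(2π · 30n / 12^2)
        = (30n/12)^(30n) e^(−30n) · sqrt(2π·30n) / 12
        = (sqrt(2π·30n) / 12) · (30n/(12e))^(30n).
This matches Γ(30n+1)/12^(30n+1) with Stirling applied to Γ.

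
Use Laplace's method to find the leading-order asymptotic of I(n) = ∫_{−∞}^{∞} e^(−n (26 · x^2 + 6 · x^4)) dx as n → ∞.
I(n) ~ sqrt(π/(26n))

φ(x) = 26 · x^2 + 6 · x^4 has its unique global minimum at x* = 0 (since φ'(x) = 52x + 24x^3 = 0 only at x = 0 for real x with both coefficients positive, and φ → ∞ as |x| → ∞). At x* = 0, φ(0) = 0 and φ''(0) = 52. Laplace's method then gives
  I(n) ~ sqrt(2π / (n · φ''(0))) · e^(−n φ(0)) = sqrt(2π / (52n)) = sqrt(π/(26n)).
The 6 · x^4 term contributes only at subleading order (an O(1/n) relative correction).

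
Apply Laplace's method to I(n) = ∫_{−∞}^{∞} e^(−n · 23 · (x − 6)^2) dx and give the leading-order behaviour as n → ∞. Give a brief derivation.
I(n) = sqrt(π/(23n))

Here φ(x) = 23 · (x − 6)^2 has its unique minimum at x* = 6 with φ(x*) = 0 and φ''(x*) = 46. Laplace's method gives
  I(n) ~ e^(−n φ(x*)) · sqrt(2π / (n · φ''(x*))) = sqrt(2π / (46n)) = sqrt(π/(23n)).
This is exact: substituting u = (x − 6)·sqrt(23n) gives I(n) = (1/sqrt(23n)) ∫_{−∞}^{∞} e^(−u^2) du = sqrt(π/(23n)).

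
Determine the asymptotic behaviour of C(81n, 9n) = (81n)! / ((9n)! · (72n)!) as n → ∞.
C(81n, 9n) ~ (387420489/16777216)^(9n) · sqrt(9/(16π·9n))

Write N = 9n. Apply Stirling to each factorial:
  (9N)! ~ sqrt(2π·9N) · (9N/e)^(9N),
  N! ~ sqrt(2π N) · (N/e)^N,
  (8N)! ~ sqrt(2π·8N) · (8N/e)^(8N).
The exponential factors combine to (9N)^(9N) / (N^N · (8N)^(8N)) = 9^(9N)/8^(8N) = (9^9/8^8)^N = (387420489/16777216)^N.
The square-root prefactors combine to sqrt(2π·9N) / (sqrt(2π N)·sqrt(2π·8N)) = sqrt(9 / (2π·8·N)) = sqrt(9/(16π·9n)).
Substituting N = 9n: C(81n, 9n) ~ (387420489/16777216)^(9n) · sqrt(9/(16π·9n)).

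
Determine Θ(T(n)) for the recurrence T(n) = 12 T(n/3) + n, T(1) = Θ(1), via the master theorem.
T(n) = Θ(n^(log_3 12))

Master theorem: compare f(n) = n to n^(log_3 12) where log_3 12 ≈ 2.262. Since 1 < log_3 12, we have f(n) = O(n^(log_3 12 − ε)) for some ε > 0 — Case 1. Hence T(n) = Θ(n^(log_3 12)).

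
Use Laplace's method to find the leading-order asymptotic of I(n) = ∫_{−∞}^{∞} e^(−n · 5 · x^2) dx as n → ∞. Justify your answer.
I(n) = sqrt(π/(5n))

Here φ(x) = 5 · x^2 has its unique minimum at x* = 0 with φ(x*) = 0 and φ''(x*) = 10. Laplace's method gives
  I(n) ~ e^(−n φ(x*)) · sqrt(2π / (n · φ''(x*))) = sqrt(2π / (10n)) = sqrt(π/(5n)).
This is exact: substituting u = (x − 0)·sqrt(5n) gives I(n) = (1/sqrt(5n)) ∫_{−∞}^{∞} e^(−u^2) du = sqrt(π/(5n)).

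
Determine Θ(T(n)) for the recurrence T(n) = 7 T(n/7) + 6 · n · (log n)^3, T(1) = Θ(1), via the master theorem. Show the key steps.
T(n) = Θ(n · (log n)^4)

Here log_7 7 = 1 and f(n) = 6 · n · (log n)^3 = Θ(n^(log_7 7) · (log n)^3). This is the extended Case 2 of the master theorem (f matches the critical exponent up to log factors), giving T(n) = Θ(n^(log_7 7) · (log n)^(3+1)) = Θ(n · (log n)^4).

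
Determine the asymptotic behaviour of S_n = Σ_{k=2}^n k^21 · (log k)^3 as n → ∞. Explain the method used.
S_n ~ n^22 · (log n)^3 / 22

By integral comparison, S_n = ∫_1^n x^21 · (log x)^3 dx + O(n^21 · (log n)^3). For the integral, the leading term of ∫_1^n x^21 (log x)^3 dx is n^22/22 · (log n)^3 (by repeated integration by parts; each step lowers the log-exponent and produces a relatively O(1/log n) correction). Hence S_n ~ n^22 · (log n)^3 / 22.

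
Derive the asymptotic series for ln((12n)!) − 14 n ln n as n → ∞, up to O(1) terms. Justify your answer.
ln((12n)!) − 14 n ln n = −2 n ln n + 12(ln 12 − 1) n + (1/2) ln(2π·12n) + O(1/n)

Stirling: ln((12n)!) = 12n ln(12n) − 12n + (1/2) ln(2π·12n) + O(1/n).
Expand 12n ln(12n) = 12n (ln n + ln 12) = 12n ln n + 12n ln 12.
Subtract 14n ln n: leading term is (12 − 14) n ln n = −2 n ln n. The next term is 12n ln 12 − 12n = 12(ln 12 − 1) n. Then the (1/2) ln(2π·12n) correction.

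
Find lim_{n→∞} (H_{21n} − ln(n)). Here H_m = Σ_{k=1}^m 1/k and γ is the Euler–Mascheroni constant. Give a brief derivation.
lim = ln 21 + γ

By Euler-Maclaurin, H_m = ln m + γ + O(1/m). So
  H_{21n} − ln(n) = ln(21n) + γ − ln(n) + O(1/n)
                       = ln(21/1) + γ + O(1/n).
Hence the limit is ln(21/1) + γ.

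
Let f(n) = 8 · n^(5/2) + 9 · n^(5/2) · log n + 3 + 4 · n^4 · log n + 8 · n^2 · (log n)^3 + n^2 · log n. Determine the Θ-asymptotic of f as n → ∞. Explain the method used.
f(n) ∈ Θ(n^4 · log n)

Compare the terms by growth order. For large n, n^a · (log n)^b dominates n^a' · (log n)^b' iff a > a', or (a = a' and b > b'). Ranking the 6 terms shows the dominant one is 4 · n^4 · log n. Hence f(n) ∈ Θ(n^4 · log n).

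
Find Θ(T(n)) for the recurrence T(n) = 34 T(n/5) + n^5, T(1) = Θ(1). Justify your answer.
T(n) = Θ(n^5)

log_5 34 ≈ 2.191. f(n) = n^5 dominates n^(log_5 34) since 5 > 2.191, and the regularity condition a·f(n/b) = 34·(n/5)^5 = (34/3125)·n^5 ≤ c·f(n) holds with c = 34/3125 ≈ 0.0109 < 1. So this is Case 3: T(n) = Θ(f(n)) = Θ(n^5).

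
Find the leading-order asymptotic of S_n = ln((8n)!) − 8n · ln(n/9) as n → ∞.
S_n ~ 8n · (ln 72 − 1) + O(ln n)

Stirling: ln((8n)!) = 8n ln(8n) − 8n + O(ln n).
  S_n = 8n ln(8n) − 8n − 8n ln(n/9) + O(ln n)
      = 8n ln(8n) − 8n ln n + 8n ln 9 − 8n + O(ln n)
      = 8n ln 8 + 8n ln 9 − 8n + O(ln n)
      = 8n (ln 72 − 1) + O(ln n).
Numerically ln(72) − 1 ≈ 3.2767.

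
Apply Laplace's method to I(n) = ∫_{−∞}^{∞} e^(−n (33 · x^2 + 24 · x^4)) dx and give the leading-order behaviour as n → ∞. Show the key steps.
I(n) ~ sqrt(π/(33n))

φ(x) = 33 · x^2 + 24 · x^4 has its unique global minimum at x* = 0 (since φ'(x) = 66x + 96x^3 = 0 only at x = 0 for real x with both coefficients positive, and φ → ∞ as |x| → ∞). At x* = 0, φ(0) = 0 and φ''(0) = 66. Laplace's method then gives
  I(n) ~ sqrt(2π / (n · φ''(0))) · e^(−n φ(0)) = sqrt(2π / (66n)) = sqrt(π/(33n)).
The 24 · x^4 term contributes only at subleading order (an O(1/n) relative correction).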